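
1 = 1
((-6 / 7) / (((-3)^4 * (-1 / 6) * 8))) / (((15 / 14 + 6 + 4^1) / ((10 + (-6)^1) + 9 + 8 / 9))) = 25 / 2511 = 0.01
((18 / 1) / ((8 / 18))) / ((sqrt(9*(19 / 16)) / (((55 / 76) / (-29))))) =-1485*sqrt(19) / 20938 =-0.31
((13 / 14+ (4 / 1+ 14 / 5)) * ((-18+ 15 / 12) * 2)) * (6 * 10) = -108741 / 7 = -15534.43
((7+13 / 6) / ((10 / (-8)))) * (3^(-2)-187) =37004 / 27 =1370.52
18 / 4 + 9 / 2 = 9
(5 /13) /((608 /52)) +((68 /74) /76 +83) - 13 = 70.04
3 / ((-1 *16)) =-3 / 16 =-0.19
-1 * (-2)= 2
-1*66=-66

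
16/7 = 2.29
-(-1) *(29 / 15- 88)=-1291 / 15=-86.07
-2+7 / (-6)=-19 / 6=-3.17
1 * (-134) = -134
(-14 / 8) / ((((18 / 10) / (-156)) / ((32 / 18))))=7280 / 27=269.63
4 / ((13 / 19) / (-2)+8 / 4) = 152 / 63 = 2.41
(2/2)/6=1/6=0.17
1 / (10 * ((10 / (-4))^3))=-4 / 625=-0.01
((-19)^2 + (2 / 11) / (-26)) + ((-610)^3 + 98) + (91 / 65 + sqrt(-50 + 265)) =-162291085819 / 715 + sqrt(215) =-226980524.94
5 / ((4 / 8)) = 10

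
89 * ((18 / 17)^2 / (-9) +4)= 99680 / 289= 344.91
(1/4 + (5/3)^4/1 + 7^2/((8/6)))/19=2.35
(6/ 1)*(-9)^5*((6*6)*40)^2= -734664038400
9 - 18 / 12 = 15 / 2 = 7.50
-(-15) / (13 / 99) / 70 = 297 / 182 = 1.63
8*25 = 200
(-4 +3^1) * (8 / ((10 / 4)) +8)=-56 / 5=-11.20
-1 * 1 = -1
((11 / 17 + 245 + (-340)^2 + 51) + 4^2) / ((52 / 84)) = 41380815 / 221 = 187243.51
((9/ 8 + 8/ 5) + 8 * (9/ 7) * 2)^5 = 11809646353408768843/ 1721036800000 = 6861937.15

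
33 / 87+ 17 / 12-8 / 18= 1411 / 1044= 1.35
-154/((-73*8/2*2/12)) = 231/73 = 3.16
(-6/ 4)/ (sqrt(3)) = -sqrt(3)/ 2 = -0.87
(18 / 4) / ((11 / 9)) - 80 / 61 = 3181 / 1342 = 2.37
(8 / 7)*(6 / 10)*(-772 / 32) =-579 / 35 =-16.54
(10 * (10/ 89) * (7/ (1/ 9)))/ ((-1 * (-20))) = 315/ 89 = 3.54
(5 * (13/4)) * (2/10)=13/4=3.25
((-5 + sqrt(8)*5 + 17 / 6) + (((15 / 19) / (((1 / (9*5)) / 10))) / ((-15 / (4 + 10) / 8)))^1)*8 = -1210588 / 57 + 80*sqrt(2) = -21125.25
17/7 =2.43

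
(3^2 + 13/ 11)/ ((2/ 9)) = 504/ 11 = 45.82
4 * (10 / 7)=40 / 7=5.71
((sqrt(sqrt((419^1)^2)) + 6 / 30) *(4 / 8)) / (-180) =-sqrt(419) / 360- 1 / 1800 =-0.06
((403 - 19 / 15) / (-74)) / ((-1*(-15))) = -3013 / 8325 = -0.36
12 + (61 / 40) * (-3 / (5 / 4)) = 8.34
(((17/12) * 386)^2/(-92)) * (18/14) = -10764961/2576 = -4178.94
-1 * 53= -53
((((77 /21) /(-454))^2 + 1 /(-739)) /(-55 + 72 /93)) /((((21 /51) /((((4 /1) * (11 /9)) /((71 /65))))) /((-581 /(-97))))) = 55219595234375 /35709105226444317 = 0.00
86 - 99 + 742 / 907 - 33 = -40980 / 907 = -45.18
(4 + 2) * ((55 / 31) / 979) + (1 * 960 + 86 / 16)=21307997 / 22072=965.39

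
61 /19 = 3.21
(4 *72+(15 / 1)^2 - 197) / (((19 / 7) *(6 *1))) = 1106 / 57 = 19.40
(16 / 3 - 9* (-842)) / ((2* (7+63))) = 54.17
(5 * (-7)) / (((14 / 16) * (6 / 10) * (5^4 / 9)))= -24 / 25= -0.96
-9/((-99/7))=7/11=0.64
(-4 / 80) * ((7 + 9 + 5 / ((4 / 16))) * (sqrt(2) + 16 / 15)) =-9 * sqrt(2) / 5 - 48 / 25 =-4.47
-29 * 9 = -261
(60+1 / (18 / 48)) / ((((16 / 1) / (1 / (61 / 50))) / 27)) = 10575 / 122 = 86.68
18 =18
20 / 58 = 10 / 29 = 0.34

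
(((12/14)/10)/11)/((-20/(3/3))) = -3/7700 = -0.00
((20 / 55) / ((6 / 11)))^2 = 4 / 9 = 0.44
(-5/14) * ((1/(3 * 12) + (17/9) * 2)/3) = -685/1512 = -0.45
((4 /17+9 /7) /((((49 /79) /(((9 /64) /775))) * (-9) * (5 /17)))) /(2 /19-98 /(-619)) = -168170539 /263698400000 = -0.00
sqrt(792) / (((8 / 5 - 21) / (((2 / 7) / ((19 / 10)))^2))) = -12000 * sqrt(22) / 1715833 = -0.03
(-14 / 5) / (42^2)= -1 / 630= -0.00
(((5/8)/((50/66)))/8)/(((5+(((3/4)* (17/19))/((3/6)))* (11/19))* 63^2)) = 3971/882917280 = 0.00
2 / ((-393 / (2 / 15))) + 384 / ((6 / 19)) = 7168316 / 5895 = 1216.00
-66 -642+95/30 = -4229/6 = -704.83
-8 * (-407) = 3256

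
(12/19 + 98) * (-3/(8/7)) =-19677/76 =-258.91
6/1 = 6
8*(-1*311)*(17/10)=-4229.60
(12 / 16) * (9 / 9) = 3 / 4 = 0.75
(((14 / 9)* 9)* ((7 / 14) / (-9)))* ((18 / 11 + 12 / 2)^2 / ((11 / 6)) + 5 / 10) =-602021 / 23958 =-25.13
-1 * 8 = -8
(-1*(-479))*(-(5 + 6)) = -5269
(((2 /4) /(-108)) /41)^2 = 1 /78428736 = 0.00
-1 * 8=-8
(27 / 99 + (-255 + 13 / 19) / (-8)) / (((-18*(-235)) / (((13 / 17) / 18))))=0.00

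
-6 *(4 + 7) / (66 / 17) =-17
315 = 315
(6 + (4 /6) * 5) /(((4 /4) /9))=84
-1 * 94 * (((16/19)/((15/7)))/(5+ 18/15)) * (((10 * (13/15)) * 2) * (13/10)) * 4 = -14233856/26505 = -537.03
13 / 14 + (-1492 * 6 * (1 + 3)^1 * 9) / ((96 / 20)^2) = -97906 / 7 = -13986.57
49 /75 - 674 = -50501 /75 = -673.35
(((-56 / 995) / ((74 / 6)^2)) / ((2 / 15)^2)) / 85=-0.00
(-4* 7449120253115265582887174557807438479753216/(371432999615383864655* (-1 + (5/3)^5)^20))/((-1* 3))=4881679697272184094471374841494470000109108710679301203054841965507228900598573170688/553554138346799272953996181010516528781474650035152313562648658782522964579638248655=8.82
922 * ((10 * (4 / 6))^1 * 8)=147520 / 3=49173.33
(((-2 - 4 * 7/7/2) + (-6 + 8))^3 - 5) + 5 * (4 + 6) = 37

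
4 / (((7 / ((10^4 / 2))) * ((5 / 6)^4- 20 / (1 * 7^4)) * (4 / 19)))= 8446032000 / 294941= 28636.34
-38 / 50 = -19 / 25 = -0.76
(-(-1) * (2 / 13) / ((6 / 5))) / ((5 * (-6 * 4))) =-1 / 936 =-0.00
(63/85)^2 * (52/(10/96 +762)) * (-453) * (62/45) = -30915271296/1321488625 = -23.39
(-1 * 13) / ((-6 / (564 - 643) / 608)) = -312208 / 3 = -104069.33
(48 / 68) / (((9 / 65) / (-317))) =-82420 / 51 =-1616.08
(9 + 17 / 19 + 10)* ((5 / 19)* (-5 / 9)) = -1050 / 361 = -2.91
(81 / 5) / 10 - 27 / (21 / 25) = -10683 / 350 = -30.52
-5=-5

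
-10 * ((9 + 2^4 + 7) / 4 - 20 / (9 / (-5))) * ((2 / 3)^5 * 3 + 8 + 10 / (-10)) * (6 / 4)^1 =-515140 / 243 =-2119.92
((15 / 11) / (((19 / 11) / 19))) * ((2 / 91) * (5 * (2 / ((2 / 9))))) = 1350 / 91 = 14.84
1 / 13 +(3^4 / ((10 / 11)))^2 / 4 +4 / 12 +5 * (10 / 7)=217554313 / 109200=1992.26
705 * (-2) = -1410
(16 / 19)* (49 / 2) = 392 / 19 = 20.63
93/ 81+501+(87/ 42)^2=506.44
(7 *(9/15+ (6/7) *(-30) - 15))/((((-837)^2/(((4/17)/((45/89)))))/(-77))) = 1425424/99247275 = 0.01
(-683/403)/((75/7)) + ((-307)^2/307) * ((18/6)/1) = 27832444/30225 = 920.84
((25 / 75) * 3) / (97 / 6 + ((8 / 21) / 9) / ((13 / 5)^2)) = 63882 / 1033159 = 0.06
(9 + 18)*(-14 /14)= -27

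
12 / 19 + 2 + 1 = 69 / 19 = 3.63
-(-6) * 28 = 168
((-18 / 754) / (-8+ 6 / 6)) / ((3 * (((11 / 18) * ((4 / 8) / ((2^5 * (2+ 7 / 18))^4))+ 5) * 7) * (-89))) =-2688654508032 / 7367348031003825683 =-0.00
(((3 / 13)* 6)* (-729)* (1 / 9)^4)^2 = 0.02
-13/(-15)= 13/15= 0.87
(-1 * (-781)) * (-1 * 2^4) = -12496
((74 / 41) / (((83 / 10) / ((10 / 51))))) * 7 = 51800 / 173553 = 0.30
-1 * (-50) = 50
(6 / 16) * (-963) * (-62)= 22389.75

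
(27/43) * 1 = 27/43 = 0.63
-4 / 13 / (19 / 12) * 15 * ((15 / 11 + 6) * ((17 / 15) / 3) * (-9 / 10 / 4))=24786 / 13585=1.82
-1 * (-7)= 7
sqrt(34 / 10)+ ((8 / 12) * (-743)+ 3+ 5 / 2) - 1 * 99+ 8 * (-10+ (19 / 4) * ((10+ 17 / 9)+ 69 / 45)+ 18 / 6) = -132.94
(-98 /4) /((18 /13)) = -637 /36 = -17.69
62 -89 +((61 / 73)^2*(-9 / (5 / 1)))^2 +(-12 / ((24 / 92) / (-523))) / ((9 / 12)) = 68266346299138 / 2129868075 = 32051.91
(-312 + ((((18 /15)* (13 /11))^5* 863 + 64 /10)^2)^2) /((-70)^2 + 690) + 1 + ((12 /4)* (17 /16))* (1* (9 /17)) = 309934187921960315960858459302011028499081404298713 /2869165398920448647639152526855468750000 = 108022419355.32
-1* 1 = -1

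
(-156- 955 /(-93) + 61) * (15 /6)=-19700 /93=-211.83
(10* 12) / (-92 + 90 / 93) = -1860 / 1411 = -1.32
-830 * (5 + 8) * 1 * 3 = -32370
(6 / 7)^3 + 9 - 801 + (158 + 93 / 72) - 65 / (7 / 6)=-5661911 / 8232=-687.79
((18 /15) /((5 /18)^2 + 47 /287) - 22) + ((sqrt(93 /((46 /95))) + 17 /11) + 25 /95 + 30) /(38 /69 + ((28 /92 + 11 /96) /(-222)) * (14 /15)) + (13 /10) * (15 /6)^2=432 * sqrt(406410) /10909 + 100213569217299 /2043136573720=74.29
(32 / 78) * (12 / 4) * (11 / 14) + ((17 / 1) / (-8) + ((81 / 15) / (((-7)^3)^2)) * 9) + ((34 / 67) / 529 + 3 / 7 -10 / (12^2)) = -7781219331413 / 9757410406380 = -0.80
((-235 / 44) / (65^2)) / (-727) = 47 / 27029860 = 0.00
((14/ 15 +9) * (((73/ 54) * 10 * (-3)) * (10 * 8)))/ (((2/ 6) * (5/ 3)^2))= -174032/ 5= -34806.40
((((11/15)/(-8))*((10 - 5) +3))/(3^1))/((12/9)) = -11/60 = -0.18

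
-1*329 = -329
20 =20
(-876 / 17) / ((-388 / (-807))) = -176733 / 1649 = -107.18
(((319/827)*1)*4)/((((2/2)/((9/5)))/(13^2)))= 1940796/4135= 469.36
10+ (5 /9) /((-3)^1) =265 /27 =9.81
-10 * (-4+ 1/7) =270/7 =38.57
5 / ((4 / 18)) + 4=53 / 2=26.50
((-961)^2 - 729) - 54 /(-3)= 922810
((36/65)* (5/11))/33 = 12/1573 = 0.01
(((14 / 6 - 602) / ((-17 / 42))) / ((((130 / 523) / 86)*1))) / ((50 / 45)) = 2548835793 / 5525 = 461327.75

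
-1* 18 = -18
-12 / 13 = -0.92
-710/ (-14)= 355/ 7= 50.71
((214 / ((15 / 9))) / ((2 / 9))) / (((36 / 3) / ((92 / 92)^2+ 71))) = 17334 / 5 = 3466.80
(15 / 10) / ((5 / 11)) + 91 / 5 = 43 / 2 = 21.50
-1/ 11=-0.09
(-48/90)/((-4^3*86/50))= 5/1032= 0.00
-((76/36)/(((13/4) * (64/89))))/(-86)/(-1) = -1691/160992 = -0.01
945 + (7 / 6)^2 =34069 / 36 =946.36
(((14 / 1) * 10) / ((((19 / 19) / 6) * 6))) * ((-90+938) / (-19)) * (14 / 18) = -831040 / 171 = -4859.88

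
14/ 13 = 1.08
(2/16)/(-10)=-1/80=-0.01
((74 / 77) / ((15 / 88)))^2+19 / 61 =21587779 / 672525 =32.10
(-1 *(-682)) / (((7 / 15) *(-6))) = -1705 / 7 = -243.57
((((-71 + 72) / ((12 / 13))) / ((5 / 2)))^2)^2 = 28561 / 810000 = 0.04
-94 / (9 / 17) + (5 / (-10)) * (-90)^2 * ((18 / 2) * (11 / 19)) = -21280.19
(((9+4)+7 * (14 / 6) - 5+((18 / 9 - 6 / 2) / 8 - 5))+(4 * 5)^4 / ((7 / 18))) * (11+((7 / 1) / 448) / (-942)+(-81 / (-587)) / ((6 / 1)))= 4535381.35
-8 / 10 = -4 / 5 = -0.80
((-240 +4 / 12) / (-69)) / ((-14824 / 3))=-719 / 1022856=-0.00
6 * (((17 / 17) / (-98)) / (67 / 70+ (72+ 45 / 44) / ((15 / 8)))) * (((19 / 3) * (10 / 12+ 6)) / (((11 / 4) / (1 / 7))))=-3116 / 903315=-0.00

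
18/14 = 9/7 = 1.29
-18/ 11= -1.64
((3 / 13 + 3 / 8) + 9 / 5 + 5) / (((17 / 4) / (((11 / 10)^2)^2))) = 56382491 / 22100000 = 2.55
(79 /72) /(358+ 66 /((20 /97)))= 395 /244116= 0.00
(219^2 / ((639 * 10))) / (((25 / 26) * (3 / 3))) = 69277 / 8875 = 7.81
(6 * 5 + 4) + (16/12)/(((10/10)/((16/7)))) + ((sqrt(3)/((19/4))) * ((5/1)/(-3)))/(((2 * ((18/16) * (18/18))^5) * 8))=778/21 - 40960 * sqrt(3)/3365793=37.03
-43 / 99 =-0.43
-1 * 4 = -4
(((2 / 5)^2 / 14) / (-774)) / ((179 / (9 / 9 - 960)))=0.00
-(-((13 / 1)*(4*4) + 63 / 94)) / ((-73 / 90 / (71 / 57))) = -20889975 / 65189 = -320.45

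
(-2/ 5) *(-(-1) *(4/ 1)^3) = -128/ 5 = -25.60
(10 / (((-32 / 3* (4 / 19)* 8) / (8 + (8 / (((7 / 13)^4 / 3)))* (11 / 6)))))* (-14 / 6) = 30302435 / 43904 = 690.20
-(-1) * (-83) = -83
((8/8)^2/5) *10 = 2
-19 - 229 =-248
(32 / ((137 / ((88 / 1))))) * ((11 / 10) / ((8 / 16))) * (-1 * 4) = -123904 / 685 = -180.88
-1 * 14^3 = -2744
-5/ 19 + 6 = 109/ 19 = 5.74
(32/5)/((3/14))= 448/15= 29.87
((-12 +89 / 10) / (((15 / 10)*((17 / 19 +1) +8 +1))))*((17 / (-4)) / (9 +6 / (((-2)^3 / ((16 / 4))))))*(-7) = -70091 / 74520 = -0.94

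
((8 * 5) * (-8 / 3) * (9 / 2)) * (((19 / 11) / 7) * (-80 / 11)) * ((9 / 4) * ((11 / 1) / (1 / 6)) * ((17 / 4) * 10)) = 5436467.53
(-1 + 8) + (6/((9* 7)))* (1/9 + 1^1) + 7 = 2666/189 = 14.11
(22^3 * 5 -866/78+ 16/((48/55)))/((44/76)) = 13152066/143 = 91972.49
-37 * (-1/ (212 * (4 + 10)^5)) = 37/ 114018688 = 0.00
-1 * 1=-1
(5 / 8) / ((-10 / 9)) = -9 / 16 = -0.56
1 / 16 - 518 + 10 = -8127 / 16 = -507.94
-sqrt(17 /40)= -sqrt(170) /20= -0.65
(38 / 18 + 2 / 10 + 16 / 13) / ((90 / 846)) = 97384 / 2925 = 33.29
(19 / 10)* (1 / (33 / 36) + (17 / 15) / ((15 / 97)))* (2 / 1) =395941 / 12375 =32.00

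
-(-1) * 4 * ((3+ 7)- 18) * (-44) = 1408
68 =68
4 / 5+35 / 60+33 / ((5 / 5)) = 2063 / 60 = 34.38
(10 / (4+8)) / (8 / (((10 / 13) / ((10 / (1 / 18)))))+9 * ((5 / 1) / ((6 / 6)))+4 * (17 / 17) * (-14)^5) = -0.00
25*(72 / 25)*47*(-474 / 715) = -2243.38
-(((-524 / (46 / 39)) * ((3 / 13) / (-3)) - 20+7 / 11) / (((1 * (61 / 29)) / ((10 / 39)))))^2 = -131196084100 / 40251995641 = -3.26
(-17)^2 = 289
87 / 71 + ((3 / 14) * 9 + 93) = 95577 / 994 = 96.15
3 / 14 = 0.21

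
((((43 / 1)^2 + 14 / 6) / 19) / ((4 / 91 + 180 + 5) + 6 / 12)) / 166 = 505414 / 159761139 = 0.00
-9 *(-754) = 6786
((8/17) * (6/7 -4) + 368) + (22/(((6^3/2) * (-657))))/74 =114508223843/312419268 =366.52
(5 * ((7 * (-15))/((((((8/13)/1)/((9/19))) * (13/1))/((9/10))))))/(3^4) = -105/304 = -0.35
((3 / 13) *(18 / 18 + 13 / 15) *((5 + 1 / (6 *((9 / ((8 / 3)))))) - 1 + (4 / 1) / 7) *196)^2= 168769785856 / 1108809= 152208.17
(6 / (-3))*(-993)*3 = 5958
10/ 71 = 0.14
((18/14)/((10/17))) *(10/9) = 17/7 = 2.43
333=333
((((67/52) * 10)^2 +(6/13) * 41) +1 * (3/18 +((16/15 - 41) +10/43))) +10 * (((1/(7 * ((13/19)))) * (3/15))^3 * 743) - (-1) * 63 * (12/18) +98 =2779673707969/9721065900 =285.94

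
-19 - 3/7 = -136/7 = -19.43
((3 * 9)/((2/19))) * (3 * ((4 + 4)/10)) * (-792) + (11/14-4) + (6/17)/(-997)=-578453929881/1186430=-487558.41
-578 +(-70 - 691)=-1339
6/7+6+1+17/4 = 339/28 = 12.11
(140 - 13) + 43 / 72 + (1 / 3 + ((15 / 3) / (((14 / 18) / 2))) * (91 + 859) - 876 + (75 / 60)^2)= 11559521 / 1008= 11467.78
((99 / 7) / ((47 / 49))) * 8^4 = 2838528 / 47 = 60394.21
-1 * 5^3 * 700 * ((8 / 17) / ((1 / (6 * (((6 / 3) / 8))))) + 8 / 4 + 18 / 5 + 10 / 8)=-11239375 / 17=-661139.71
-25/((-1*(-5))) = -5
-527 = -527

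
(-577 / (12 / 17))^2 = 96216481 / 144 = 668170.01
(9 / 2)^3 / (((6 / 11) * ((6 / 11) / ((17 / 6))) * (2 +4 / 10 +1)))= 16335 / 64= 255.23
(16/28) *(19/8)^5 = 2476099/57344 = 43.18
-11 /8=-1.38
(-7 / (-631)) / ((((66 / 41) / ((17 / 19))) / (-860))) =-5.30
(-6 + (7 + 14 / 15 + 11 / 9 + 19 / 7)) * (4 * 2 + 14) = 40678 / 315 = 129.14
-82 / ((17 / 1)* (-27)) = 82 / 459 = 0.18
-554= -554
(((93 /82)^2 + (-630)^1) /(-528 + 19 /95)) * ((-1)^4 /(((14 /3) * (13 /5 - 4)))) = -0.18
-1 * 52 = -52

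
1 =1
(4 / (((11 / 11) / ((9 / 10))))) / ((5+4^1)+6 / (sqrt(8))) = 36 / 85 - 6*sqrt(2) / 85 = 0.32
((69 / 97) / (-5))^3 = -328509 / 114084125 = -0.00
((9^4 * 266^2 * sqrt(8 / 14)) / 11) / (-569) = -132637176 * sqrt(7) / 6259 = -56067.26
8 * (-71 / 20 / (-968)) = 71 / 2420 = 0.03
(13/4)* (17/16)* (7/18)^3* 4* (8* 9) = 58.49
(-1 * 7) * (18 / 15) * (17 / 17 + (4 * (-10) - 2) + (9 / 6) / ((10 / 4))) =8484 / 25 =339.36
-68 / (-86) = 34 / 43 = 0.79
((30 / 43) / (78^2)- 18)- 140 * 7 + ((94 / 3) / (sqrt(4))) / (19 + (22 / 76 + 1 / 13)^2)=-203023222757467 / 203597140890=-997.18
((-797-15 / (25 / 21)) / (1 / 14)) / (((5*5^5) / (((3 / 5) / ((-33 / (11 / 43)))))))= 56672 / 16796875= 0.00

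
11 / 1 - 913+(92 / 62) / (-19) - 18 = -541926 / 589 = -920.08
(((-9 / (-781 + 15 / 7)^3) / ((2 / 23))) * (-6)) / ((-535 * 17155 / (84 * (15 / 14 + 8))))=81154143 / 743673061783359200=0.00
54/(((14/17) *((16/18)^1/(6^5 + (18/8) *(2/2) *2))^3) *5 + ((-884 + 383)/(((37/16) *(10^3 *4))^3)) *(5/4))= -228086648034490744542225000000/3316236488302165219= -68778764373.12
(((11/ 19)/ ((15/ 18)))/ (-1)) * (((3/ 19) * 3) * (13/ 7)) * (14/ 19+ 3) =-548262/ 240065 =-2.28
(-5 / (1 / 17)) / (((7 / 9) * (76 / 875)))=-95625 / 76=-1258.22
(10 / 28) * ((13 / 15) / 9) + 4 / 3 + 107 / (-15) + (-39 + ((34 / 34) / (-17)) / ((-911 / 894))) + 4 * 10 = -137801749 / 29270430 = -4.71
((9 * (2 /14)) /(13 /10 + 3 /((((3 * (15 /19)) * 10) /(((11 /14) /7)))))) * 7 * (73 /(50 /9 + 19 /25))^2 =728407687500 /796116671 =914.95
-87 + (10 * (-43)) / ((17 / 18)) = -9219 / 17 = -542.29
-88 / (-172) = 22 / 43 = 0.51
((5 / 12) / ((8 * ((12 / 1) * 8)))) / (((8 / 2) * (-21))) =-5 / 774144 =-0.00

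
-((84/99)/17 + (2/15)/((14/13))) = -1137/6545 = -0.17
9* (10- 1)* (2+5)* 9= 5103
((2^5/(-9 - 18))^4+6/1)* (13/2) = 27541943/531441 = 51.83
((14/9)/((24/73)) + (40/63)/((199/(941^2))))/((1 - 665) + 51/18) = -425742703/99468558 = -4.28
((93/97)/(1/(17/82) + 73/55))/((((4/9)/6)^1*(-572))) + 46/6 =16465799/2148744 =7.66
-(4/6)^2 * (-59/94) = 118/423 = 0.28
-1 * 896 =-896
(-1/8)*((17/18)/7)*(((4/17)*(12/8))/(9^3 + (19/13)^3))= -0.00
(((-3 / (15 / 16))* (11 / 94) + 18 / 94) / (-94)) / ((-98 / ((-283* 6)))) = 36507 / 1082410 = 0.03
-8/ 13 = -0.62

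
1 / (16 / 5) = 5 / 16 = 0.31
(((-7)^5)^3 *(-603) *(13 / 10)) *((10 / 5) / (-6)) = -12405378225481059 / 10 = -1240537822548105.90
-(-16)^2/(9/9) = -256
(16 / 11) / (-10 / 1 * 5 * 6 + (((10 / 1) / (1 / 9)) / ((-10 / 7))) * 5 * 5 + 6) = -16 / 20559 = -0.00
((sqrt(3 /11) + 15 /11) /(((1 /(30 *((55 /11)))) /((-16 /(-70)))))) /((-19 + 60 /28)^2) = 420 *sqrt(33) /38291 + 6300 /38291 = 0.23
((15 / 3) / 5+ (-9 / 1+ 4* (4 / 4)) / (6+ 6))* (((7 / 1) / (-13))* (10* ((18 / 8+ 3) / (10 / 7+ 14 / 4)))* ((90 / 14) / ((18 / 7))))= -60025 / 7176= -8.36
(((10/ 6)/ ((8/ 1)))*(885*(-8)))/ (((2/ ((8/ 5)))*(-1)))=1180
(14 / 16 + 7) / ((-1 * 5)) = -63 / 40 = -1.58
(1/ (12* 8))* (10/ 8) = 5/ 384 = 0.01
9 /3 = 3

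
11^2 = 121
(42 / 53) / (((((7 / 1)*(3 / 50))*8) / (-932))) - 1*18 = -12604 / 53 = -237.81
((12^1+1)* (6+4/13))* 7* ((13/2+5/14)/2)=1968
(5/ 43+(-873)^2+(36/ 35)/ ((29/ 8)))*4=133052550656/ 43645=3048517.60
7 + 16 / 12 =25 / 3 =8.33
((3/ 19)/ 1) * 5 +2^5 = 623/ 19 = 32.79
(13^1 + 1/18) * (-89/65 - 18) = -59173/234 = -252.88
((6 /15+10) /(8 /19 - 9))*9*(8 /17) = -71136 /13855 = -5.13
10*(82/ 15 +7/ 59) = 9886/ 177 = 55.85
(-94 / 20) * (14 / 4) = -329 / 20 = -16.45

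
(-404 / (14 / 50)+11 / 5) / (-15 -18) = 50423 / 1155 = 43.66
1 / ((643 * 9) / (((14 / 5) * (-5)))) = -14 / 5787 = -0.00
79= 79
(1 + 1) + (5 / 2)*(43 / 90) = 115 / 36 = 3.19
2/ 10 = 1/ 5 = 0.20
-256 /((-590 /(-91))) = -11648 /295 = -39.48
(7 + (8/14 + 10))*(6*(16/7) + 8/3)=14104/49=287.84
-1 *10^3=-1000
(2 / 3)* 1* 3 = 2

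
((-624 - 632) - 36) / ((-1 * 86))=646 / 43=15.02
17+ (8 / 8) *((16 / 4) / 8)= 35 / 2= 17.50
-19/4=-4.75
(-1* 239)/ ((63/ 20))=-4780/ 63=-75.87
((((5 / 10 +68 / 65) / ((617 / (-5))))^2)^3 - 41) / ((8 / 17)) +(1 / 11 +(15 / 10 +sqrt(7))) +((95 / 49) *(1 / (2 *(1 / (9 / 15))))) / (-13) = -6289211189675317216999867490853 / 73490266825774550389253744128 +sqrt(7) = -82.93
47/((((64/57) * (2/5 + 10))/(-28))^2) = 187061175/692224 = 270.23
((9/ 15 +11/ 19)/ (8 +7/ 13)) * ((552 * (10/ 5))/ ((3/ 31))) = 16610048/ 10545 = 1575.16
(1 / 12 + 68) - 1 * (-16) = 1009 / 12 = 84.08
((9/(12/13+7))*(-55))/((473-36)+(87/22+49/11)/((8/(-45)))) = -1132560/7064461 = -0.16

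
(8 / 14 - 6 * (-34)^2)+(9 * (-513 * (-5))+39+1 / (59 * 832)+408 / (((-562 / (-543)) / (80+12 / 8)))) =4665242330415 / 96556096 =48316.39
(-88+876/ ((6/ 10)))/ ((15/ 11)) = 15092/ 15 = 1006.13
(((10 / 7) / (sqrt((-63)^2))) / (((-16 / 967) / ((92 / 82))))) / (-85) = 22241 / 1229508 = 0.02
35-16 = 19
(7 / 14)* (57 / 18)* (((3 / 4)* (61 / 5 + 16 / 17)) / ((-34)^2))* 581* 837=10320681231 / 1572160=6564.65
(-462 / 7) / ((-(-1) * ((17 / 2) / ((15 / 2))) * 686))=-495 / 5831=-0.08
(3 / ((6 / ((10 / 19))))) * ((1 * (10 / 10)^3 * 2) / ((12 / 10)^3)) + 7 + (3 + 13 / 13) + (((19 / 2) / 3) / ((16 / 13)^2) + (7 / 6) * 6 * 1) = 5356889 / 262656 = 20.40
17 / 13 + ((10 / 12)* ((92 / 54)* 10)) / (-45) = 0.99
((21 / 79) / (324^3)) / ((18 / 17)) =119 / 16121794176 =0.00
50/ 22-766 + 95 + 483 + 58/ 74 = -75272/ 407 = -184.94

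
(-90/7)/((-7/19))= 1710/49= 34.90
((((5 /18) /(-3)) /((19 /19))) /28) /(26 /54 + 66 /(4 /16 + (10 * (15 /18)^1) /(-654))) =-665 /56037368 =-0.00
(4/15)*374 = 1496/15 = 99.73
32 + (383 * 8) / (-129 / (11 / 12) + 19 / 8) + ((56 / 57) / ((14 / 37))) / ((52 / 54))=37740646 / 3007225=12.55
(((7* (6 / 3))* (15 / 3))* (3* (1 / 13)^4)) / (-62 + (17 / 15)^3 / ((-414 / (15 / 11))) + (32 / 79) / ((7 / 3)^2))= -832948231500 / 7015780257273203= -0.00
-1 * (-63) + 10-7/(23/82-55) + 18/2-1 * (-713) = 509677/641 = 795.13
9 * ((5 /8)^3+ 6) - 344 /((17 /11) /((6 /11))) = -567627 /8704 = -65.21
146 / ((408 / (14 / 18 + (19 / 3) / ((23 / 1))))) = 0.38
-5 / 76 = -0.07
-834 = -834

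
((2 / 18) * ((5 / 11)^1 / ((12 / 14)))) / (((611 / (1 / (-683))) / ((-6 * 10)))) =350 / 41313987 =0.00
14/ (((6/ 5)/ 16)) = 560/ 3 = 186.67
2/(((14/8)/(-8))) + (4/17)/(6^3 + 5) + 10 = 22570/26299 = 0.86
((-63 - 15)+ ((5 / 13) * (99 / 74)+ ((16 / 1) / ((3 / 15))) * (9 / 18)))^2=1300395721 / 925444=1405.16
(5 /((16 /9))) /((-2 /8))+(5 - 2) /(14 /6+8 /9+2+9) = -1413 /128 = -11.04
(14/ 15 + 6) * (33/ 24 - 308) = -31889/ 15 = -2125.93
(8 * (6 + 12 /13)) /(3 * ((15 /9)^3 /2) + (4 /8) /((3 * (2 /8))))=12960 /1781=7.28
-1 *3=-3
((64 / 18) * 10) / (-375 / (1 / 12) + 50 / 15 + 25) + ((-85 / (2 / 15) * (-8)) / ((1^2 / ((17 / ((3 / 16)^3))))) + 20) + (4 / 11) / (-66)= 38429478735610 / 2921787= 13152731.10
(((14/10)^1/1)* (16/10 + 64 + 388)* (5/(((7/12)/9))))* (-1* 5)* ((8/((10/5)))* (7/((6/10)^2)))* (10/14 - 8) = 138801600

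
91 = 91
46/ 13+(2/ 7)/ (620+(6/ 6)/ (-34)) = 6788322/ 1918189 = 3.54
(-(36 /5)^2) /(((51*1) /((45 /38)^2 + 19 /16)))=-403893 /153425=-2.63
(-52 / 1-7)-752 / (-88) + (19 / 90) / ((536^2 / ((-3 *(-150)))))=-159448235 / 3160256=-50.45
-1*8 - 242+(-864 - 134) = -1248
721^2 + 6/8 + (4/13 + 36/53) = 1432686583/2756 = 519842.74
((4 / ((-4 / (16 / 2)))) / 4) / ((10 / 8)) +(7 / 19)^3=-53157 / 34295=-1.55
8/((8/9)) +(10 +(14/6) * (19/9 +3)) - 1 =808/27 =29.93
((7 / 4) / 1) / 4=7 / 16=0.44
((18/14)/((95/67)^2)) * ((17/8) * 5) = 686817/101080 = 6.79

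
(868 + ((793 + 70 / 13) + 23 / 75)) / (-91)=-1625024 / 88725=-18.32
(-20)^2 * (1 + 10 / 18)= 5600 / 9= 622.22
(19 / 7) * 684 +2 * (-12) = 12828 / 7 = 1832.57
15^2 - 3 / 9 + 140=364.67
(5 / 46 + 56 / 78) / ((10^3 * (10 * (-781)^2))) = 1483 / 10942700340000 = 0.00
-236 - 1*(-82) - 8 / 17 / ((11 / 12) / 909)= -116062 / 187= -620.65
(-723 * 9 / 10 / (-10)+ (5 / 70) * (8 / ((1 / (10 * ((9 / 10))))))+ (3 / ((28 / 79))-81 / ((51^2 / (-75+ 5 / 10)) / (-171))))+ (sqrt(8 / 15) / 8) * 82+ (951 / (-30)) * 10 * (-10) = 41 * sqrt(30) / 30+ 144237134 / 50575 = 2859.43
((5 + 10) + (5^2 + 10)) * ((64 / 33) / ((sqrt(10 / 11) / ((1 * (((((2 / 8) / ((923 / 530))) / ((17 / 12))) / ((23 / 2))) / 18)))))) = 169600 * sqrt(110) / 35728407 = 0.05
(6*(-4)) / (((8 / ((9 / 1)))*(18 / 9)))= -27 / 2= -13.50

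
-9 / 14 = -0.64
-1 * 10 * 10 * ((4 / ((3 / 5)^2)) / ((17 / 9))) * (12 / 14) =-60000 / 119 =-504.20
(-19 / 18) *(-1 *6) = 19 / 3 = 6.33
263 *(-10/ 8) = -328.75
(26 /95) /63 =0.00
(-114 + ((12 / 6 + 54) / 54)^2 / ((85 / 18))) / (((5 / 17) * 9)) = -783322 / 18225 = -42.98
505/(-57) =-505/57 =-8.86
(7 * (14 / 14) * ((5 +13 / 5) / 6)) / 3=133 / 45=2.96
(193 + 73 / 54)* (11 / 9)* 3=115445 / 162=712.62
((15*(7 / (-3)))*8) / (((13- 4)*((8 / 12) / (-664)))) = 92960 / 3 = 30986.67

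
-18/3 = -6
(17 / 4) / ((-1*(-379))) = 17 / 1516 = 0.01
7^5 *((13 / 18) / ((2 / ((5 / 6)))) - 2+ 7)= 19244015 / 216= 89092.66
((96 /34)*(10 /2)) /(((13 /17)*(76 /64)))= 3840 /247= 15.55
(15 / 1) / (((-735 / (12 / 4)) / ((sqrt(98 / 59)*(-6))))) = 18*sqrt(118) / 413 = 0.47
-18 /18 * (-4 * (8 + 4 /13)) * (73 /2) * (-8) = -126144 /13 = -9703.38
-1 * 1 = -1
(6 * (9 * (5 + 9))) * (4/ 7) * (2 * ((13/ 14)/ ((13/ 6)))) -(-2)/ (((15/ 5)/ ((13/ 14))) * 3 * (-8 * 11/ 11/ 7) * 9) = 1679525/ 4536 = 370.27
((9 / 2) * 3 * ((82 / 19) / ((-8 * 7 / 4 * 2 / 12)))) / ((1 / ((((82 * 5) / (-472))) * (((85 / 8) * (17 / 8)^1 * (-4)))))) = -983763225 / 502208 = -1958.88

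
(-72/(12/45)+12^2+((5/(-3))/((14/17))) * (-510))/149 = 6343/1043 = 6.08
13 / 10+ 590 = 5913 / 10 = 591.30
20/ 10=2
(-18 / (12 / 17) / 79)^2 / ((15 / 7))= 6069 / 124820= 0.05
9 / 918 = 1 / 102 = 0.01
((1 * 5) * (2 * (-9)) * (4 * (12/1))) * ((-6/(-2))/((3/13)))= -56160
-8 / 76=-2 / 19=-0.11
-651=-651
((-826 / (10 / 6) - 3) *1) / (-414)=1.20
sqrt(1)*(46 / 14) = 23 / 7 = 3.29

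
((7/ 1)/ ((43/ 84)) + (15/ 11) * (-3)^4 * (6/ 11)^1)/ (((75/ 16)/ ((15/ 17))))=6153888/ 442255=13.91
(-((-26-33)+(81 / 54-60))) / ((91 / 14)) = 235 / 13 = 18.08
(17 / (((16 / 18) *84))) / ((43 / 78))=1989 / 4816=0.41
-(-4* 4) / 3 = 5.33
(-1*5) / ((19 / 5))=-25 / 19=-1.32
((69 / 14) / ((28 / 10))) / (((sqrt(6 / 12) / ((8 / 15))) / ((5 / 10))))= 23 * sqrt(2) / 49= 0.66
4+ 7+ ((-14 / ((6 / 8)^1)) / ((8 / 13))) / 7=20 / 3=6.67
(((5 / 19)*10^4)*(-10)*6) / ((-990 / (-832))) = -132695.37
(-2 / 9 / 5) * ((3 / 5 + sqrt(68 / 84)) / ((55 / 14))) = -0.02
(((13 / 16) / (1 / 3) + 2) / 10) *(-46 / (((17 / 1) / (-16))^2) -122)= -1669707 / 23120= -72.22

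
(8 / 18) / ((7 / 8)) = 32 / 63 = 0.51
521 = 521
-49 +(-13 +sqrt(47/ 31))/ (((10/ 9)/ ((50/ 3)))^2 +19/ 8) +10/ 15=-53.28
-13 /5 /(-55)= 13 /275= 0.05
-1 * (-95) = 95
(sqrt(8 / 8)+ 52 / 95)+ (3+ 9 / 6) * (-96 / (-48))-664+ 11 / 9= -557657 / 855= -652.23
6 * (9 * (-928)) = -50112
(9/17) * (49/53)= 0.49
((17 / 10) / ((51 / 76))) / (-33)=-38 / 495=-0.08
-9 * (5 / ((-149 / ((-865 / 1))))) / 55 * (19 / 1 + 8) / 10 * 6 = -126117 / 1639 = -76.95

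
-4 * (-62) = 248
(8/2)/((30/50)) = 20/3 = 6.67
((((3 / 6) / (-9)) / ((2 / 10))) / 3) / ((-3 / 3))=5 / 54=0.09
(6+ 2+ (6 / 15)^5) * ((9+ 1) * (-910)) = -9111648 / 125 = -72893.18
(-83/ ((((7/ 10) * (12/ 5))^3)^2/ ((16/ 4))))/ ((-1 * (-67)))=-20263671875/ 91941281712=-0.22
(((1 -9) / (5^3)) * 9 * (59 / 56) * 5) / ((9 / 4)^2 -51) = 2832 / 42875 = 0.07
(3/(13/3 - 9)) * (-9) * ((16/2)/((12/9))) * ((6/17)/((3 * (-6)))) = -81/119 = -0.68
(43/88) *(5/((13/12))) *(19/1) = 12255/286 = 42.85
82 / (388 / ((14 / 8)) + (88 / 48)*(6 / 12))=6888 / 18701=0.37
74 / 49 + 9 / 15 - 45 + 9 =-8303 / 245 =-33.89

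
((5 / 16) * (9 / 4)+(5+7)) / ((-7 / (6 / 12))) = -813 / 896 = -0.91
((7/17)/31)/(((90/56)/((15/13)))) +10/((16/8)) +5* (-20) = -1952339/20553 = -94.99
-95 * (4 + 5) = -855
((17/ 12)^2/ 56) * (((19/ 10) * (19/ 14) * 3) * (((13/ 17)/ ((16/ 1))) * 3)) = 79781/ 2007040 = 0.04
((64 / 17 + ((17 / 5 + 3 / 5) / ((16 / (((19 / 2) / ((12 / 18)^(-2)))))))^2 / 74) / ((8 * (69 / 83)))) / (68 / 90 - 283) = -639349415 / 317511994176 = -0.00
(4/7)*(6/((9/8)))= 64/21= 3.05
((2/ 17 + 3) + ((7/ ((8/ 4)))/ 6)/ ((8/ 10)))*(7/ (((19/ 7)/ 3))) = 153811/ 5168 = 29.76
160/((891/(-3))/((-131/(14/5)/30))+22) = 2096/2783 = 0.75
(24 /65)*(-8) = -192 /65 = -2.95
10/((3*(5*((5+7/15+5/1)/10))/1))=100/157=0.64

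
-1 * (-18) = 18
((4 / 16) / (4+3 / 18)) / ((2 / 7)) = 0.21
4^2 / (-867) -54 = -46834 / 867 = -54.02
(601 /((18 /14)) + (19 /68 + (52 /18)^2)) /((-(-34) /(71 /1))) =186175561 /187272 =994.15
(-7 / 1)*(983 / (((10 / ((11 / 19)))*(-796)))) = 0.50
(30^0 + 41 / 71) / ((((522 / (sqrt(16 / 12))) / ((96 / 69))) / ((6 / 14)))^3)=524288*sqrt(3) / 250863919897311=0.00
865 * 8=6920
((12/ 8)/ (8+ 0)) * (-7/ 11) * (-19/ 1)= 399/ 176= 2.27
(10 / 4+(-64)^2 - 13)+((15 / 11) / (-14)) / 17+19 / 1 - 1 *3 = 5368856 / 1309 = 4101.49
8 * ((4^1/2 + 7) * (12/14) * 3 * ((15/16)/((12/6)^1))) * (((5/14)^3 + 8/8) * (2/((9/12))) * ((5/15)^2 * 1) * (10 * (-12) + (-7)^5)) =-2185360335/4802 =-455093.78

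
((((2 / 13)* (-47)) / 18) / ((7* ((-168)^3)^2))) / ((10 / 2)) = -47 / 92068188125921280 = -0.00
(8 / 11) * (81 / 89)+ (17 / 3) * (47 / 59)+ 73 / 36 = 14979557 / 2079396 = 7.20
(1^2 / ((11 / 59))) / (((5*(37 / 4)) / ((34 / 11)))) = 8024 / 22385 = 0.36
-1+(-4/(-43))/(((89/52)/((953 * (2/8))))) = 45729/3827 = 11.95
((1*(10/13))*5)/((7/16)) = 800/91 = 8.79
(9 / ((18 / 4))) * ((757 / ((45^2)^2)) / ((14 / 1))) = 757 / 28704375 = 0.00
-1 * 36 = -36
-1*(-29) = 29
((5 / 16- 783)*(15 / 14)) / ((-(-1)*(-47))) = 26835 / 1504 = 17.84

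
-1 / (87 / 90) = -30 / 29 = -1.03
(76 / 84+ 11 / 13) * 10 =17.51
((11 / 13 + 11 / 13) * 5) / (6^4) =55 / 8424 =0.01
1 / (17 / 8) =8 / 17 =0.47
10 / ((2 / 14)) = 70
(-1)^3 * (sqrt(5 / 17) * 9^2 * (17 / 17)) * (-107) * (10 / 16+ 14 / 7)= 182007 * sqrt(85) / 136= 12338.39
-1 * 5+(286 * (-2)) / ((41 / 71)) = -40817 / 41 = -995.54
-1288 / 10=-644 / 5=-128.80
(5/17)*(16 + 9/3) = 95/17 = 5.59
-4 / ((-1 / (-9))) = -36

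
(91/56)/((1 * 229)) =13/1832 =0.01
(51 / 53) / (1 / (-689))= -663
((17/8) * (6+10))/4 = 17/2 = 8.50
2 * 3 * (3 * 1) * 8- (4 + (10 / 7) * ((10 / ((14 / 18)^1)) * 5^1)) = 2360 / 49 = 48.16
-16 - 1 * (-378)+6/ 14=2537/ 7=362.43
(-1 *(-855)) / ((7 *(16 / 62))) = 26505 / 56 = 473.30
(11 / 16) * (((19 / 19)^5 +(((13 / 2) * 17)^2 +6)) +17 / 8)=1075305 / 128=8400.82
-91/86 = -1.06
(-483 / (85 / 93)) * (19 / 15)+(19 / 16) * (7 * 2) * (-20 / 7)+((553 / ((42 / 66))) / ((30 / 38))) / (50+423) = -78350851 / 109650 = -714.55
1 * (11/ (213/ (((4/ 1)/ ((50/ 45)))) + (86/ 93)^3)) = 17695854/ 96454357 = 0.18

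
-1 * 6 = -6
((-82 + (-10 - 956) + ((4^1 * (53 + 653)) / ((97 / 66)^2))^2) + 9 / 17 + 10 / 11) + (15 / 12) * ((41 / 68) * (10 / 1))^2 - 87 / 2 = 7692192466088180151 / 4502953348784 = 1708254.98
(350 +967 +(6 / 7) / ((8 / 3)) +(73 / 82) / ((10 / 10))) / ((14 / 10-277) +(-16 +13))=-7566535 / 1599164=-4.73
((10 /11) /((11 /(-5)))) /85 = -10 /2057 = -0.00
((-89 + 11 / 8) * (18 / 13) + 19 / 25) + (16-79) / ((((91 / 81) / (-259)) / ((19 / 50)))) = 7018081 / 1300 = 5398.52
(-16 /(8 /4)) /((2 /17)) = -68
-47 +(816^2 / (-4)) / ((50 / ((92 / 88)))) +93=-944518 / 275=-3434.61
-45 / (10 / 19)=-171 / 2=-85.50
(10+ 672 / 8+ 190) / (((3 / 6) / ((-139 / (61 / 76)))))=-6000352 / 61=-98366.43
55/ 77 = 5/ 7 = 0.71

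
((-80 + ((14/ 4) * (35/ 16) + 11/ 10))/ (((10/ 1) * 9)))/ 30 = -11399/ 432000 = -0.03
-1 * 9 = -9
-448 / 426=-224 / 213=-1.05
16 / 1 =16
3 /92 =0.03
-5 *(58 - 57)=-5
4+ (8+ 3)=15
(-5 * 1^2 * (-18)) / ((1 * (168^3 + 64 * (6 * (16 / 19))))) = 285 / 15016192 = 0.00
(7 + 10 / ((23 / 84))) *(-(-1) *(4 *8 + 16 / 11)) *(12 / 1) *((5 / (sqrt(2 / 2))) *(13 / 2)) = 567840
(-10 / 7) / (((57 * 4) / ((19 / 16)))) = -5 / 672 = -0.01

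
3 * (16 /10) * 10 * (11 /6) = 88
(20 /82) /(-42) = -5 /861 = -0.01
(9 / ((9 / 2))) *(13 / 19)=26 / 19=1.37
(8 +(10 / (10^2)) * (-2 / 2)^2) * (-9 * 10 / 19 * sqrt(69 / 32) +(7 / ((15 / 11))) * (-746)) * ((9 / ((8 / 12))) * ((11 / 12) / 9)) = -8530137 / 200 - 8019 * sqrt(138) / 1216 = -42728.15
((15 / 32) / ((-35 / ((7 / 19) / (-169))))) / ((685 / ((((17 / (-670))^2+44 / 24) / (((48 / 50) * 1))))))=2469817 / 30332045153280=0.00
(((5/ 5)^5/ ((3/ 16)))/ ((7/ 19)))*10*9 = 9120/ 7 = 1302.86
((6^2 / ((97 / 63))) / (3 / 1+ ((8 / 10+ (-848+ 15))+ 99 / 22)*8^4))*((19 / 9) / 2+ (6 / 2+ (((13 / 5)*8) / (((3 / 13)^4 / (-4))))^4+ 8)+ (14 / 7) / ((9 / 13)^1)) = -557988169065863467523438810278 / 109229344426792125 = -5108409026842.04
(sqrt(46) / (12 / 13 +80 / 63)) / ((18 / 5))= 455 * sqrt(46) / 3592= 0.86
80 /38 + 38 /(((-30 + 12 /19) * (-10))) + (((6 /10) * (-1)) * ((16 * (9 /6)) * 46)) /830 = 31603573 /21999150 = 1.44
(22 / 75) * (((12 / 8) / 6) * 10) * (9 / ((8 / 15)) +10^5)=1760297 / 24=73345.71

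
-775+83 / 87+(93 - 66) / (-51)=-1145597 / 1479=-774.58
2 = 2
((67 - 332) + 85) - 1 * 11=-191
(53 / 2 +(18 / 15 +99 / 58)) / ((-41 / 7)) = -728 / 145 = -5.02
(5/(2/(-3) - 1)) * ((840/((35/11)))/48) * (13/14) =-429/28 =-15.32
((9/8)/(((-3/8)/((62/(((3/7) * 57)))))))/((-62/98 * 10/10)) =686/57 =12.04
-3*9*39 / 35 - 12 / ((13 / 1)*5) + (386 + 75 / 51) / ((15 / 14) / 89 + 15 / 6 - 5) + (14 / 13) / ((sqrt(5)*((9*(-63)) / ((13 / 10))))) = -446020501 / 2397850 - sqrt(5) / 2025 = -186.01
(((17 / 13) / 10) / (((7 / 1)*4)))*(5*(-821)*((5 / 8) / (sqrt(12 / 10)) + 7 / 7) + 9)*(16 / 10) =-69632 / 2275-13957*sqrt(30) / 4368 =-48.11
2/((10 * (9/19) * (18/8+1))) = 76/585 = 0.13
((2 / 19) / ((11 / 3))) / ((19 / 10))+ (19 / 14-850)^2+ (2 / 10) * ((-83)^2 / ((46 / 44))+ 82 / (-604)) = 9751572530254749 / 13515457340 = 721512.58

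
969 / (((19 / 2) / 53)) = 5406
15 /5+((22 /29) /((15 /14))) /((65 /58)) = 3541 /975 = 3.63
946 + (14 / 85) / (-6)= 241223 / 255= 945.97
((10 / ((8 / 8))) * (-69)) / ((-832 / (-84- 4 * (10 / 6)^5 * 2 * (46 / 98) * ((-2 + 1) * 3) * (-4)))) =-75710135 / 137592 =-550.25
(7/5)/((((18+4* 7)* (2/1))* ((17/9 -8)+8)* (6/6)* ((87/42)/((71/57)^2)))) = 247009/40933790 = 0.01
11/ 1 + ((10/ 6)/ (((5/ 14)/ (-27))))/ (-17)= 313/ 17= 18.41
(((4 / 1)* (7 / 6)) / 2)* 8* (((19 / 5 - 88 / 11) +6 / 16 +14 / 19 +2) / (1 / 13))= -75257 / 285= -264.06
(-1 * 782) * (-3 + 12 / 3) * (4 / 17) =-184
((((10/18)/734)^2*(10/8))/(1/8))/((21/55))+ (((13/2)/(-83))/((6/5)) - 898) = -68309705958349/76063188348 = -898.07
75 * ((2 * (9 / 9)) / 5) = 30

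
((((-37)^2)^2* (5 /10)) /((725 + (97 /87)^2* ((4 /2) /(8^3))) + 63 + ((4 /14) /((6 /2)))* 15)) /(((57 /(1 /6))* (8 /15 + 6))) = 756561312480 /1424110417891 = 0.53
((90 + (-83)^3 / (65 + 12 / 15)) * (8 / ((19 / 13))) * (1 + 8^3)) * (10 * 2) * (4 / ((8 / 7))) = -79447446000 / 47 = -1690371191.49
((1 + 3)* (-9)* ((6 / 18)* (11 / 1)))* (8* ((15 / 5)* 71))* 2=-449856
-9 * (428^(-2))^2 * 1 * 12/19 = -27/159392794816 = -0.00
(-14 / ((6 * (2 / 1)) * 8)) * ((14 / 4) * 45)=-22.97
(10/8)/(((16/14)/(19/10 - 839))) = -58597/64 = -915.58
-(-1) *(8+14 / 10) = 47 / 5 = 9.40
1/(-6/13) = -13/6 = -2.17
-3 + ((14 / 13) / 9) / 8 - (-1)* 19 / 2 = 3049 / 468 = 6.51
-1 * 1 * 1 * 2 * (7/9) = -14/9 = -1.56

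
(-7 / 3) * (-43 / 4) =301 / 12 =25.08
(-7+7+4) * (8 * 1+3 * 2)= 56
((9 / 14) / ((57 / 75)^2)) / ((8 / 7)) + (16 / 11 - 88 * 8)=-701.57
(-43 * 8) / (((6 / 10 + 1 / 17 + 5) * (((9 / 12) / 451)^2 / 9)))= -95159123840 / 481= -197836016.30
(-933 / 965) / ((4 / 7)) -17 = -18.69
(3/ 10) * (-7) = -21/ 10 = -2.10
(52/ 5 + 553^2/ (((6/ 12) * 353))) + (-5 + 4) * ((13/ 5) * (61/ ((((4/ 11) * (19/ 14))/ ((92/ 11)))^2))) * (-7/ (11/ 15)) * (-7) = -3041960.71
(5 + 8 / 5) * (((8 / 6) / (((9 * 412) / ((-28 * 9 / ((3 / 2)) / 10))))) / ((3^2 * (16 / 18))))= -77 / 15450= -0.00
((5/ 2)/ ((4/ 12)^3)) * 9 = 1215/ 2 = 607.50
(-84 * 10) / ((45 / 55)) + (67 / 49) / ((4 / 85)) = -997.61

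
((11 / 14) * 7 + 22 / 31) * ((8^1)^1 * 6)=9240 / 31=298.06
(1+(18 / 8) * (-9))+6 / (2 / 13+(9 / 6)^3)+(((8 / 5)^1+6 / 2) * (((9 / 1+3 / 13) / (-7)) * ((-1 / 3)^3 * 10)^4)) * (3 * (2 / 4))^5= -1793501657 / 97385652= -18.42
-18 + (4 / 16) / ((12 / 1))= -863 / 48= -17.98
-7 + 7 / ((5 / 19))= 98 / 5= 19.60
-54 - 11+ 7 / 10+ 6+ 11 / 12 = -3443 / 60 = -57.38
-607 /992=-0.61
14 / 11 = 1.27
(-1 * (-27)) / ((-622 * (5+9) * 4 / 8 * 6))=-9 / 8708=-0.00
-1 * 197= -197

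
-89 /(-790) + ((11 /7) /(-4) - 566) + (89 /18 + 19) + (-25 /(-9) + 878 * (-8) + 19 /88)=-16562811527 /2189880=-7563.34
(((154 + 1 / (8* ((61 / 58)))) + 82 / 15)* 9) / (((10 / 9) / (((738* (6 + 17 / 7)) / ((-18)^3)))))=-1412896777 / 1024800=-1378.70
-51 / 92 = -0.55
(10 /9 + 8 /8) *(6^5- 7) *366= 18008542 /3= 6002847.33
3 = 3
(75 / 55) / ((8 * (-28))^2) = 15 / 551936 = 0.00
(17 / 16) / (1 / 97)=1649 / 16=103.06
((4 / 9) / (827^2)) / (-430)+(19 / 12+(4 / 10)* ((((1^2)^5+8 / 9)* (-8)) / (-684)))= 1441244264261 / 905207388660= 1.59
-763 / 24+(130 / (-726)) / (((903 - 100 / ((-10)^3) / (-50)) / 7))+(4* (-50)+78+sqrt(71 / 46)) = -201646239889 / 1311153096+sqrt(3266) / 46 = -152.55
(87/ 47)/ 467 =87/ 21949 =0.00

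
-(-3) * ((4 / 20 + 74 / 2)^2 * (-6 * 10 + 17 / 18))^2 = 12522601210188 / 625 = 20036161936.30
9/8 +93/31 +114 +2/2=953/8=119.12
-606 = -606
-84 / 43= -1.95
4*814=3256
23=23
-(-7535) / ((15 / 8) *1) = 12056 / 3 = 4018.67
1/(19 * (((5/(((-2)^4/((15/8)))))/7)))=896/1425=0.63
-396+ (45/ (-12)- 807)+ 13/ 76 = -22925/ 19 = -1206.58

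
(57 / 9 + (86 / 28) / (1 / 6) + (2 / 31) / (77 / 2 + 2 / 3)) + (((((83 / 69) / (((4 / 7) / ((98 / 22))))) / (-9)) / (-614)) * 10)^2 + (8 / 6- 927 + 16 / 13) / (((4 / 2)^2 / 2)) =-20406510768259872857057 / 46648346325896755440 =-437.45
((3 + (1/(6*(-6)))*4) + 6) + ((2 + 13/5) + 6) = 877/45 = 19.49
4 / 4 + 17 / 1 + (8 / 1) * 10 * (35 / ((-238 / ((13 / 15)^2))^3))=1974334667632 / 109685795625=18.00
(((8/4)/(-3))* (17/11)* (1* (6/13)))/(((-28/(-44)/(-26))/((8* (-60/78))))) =-10880/91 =-119.56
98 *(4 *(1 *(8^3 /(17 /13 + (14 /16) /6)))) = 125239296 /907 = 138080.81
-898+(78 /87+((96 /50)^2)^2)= -10008555936 /11328125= -883.51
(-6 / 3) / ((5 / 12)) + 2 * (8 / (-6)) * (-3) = 16 / 5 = 3.20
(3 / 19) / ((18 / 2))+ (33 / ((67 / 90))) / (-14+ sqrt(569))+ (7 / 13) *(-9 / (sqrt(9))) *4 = -88521245 / 18518331+ 2970 *sqrt(569) / 24991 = -1.95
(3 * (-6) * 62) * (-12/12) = 1116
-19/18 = -1.06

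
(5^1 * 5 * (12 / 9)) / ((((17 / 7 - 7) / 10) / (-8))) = 1750 / 3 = 583.33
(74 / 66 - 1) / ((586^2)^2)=0.00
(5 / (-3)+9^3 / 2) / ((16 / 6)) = 2177 / 16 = 136.06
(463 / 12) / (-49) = -463 / 588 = -0.79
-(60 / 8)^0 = -1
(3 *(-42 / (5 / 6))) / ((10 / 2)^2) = -6.05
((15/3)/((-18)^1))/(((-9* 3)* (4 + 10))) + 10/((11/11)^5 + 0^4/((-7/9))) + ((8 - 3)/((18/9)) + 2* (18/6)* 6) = 48.50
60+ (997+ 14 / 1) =1071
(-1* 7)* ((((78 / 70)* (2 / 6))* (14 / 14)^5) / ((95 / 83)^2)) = -89557 / 45125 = -1.98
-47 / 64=-0.73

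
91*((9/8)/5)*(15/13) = 189/8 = 23.62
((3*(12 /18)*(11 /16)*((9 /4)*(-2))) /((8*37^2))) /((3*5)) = -33 /876160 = -0.00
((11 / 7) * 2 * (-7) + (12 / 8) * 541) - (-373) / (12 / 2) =2555 / 3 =851.67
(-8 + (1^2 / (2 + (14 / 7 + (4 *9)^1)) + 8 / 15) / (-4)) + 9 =413 / 480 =0.86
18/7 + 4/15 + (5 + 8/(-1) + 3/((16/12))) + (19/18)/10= 691/315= 2.19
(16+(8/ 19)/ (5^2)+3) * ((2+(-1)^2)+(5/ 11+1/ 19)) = 6621189/ 99275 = 66.70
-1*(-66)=66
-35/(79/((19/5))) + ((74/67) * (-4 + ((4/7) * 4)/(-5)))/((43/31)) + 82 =611526819/7965965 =76.77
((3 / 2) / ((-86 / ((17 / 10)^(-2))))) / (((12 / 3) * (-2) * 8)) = 75 / 795328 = 0.00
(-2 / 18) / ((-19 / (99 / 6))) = 0.10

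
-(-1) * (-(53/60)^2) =-2809/3600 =-0.78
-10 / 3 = -3.33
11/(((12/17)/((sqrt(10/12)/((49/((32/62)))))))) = 374 * sqrt(30)/13671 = 0.15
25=25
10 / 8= 5 / 4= 1.25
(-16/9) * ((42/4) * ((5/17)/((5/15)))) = -280/17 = -16.47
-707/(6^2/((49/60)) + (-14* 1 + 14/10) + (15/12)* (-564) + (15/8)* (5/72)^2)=2394524160/2281095263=1.05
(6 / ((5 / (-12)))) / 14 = -36 / 35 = -1.03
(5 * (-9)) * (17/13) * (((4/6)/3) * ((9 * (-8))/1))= 12240/13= 941.54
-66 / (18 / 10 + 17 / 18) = -5940 / 247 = -24.05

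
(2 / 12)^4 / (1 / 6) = 1 / 216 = 0.00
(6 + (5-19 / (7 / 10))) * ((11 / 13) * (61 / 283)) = -75823 / 25753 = -2.94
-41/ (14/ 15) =-615/ 14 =-43.93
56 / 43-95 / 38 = -103 / 86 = -1.20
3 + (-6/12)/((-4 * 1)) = 25/8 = 3.12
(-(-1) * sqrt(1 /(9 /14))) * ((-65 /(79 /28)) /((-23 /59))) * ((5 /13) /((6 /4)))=82600 * sqrt(14) /16353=18.90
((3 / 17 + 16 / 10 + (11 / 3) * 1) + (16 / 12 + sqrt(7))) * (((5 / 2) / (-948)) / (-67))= 5 * sqrt(7) / 127032 + 24 / 89981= 0.00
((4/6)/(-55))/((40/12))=-1/275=-0.00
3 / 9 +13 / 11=50 / 33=1.52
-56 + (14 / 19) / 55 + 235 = 187069 / 1045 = 179.01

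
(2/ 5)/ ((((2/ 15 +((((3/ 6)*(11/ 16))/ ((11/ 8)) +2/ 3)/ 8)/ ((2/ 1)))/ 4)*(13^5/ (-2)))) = -0.00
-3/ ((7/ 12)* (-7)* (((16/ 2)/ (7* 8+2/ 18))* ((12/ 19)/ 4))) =9595/ 294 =32.64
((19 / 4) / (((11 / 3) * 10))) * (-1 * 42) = -5.44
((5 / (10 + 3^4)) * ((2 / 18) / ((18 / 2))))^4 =625 / 2951927213752881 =0.00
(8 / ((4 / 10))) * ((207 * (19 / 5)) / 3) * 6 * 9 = 283176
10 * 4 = 40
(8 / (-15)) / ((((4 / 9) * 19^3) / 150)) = -180 / 6859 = -0.03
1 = 1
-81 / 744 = -27 / 248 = -0.11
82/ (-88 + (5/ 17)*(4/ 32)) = -11152/ 11963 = -0.93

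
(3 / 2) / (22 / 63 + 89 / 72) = 0.95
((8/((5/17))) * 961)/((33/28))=22178.72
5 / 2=2.50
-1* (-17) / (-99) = -17 / 99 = -0.17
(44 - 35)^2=81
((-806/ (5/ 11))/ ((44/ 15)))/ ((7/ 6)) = -3627/ 7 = -518.14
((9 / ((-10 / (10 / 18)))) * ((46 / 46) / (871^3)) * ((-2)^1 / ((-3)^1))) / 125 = -1 / 247791116625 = -0.00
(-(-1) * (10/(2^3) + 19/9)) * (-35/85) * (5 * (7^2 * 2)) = -207515/306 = -678.15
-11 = -11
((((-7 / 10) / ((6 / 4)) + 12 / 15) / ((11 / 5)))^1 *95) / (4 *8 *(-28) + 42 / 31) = -14725 / 915222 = -0.02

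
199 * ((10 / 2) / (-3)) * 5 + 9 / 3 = -4966 / 3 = -1655.33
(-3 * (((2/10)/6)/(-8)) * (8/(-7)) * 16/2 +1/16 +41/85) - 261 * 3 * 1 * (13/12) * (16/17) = -7596221/9520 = -797.92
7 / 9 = 0.78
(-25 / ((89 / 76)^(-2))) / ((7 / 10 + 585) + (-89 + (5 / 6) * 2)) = -2970375 / 43178488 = -0.07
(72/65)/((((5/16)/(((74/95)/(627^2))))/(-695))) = -1316608/269730175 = -0.00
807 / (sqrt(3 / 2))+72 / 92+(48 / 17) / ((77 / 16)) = 41226 / 30107+269 * sqrt(6) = 660.28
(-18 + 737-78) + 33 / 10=6443 / 10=644.30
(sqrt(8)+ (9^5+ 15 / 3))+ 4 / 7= 2* sqrt(2)+ 413382 / 7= 59057.40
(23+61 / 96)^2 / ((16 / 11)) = 56631971 / 147456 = 384.06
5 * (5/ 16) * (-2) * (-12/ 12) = 25/ 8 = 3.12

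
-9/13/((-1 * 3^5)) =1/351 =0.00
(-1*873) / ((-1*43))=873 / 43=20.30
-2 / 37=-0.05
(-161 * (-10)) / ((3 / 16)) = 25760 / 3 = 8586.67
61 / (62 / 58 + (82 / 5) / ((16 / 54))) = 35380 / 32723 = 1.08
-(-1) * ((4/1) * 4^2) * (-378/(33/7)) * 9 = -508032/11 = -46184.73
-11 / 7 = -1.57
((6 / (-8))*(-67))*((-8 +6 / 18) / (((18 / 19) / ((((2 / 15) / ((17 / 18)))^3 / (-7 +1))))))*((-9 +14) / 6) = 58558 / 368475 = 0.16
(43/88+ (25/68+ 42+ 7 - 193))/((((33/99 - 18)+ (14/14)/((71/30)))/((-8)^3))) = -2919197376/686851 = -4250.12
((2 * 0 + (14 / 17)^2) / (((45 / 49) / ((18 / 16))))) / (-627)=-2401 / 1812030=-0.00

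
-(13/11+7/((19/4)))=-555/209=-2.66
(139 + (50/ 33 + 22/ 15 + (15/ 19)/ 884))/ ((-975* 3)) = -0.05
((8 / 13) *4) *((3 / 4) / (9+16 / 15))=360 / 1963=0.18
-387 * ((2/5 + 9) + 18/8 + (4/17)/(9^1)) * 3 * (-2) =4609041/170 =27112.01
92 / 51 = 1.80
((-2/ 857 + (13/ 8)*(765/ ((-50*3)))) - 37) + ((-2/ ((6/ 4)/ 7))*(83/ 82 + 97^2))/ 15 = -49757437109/ 8432880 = -5900.41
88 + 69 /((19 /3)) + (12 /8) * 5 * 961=7306.39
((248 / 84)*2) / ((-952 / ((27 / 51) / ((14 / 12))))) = -279 / 99127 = -0.00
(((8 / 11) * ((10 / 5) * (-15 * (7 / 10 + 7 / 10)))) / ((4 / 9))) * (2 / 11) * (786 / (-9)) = 132048 / 121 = 1091.31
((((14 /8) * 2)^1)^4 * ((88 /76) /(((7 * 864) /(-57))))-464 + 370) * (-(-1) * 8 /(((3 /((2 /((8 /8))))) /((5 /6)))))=-1101745 /2592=-425.06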